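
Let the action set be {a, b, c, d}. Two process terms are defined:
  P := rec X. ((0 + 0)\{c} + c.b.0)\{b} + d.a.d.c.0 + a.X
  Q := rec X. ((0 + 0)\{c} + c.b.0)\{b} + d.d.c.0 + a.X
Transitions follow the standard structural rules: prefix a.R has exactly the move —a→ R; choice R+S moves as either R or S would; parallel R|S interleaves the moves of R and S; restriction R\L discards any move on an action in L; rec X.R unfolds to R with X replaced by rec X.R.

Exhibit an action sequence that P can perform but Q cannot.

da

LTS(P): 6 reachable states
  s0 = rec X. ((0 + 0)\{c} + c.b.0)\{b} + d.a.d.c.0 + a.X ⊢ =a=> s0, =c=> s1, =d=> s2
  s1 = (b.0)\{b} ⊢ deadlocked
  s2 = a.d.c.0 ⊢ =a=> s3
  s3 = d.c.0 ⊢ =d=> s4
  s4 = c.0 ⊢ =c=> s5
  s5 = 0 ⊢ deadlocked
LTS(Q): 5 reachable states
  t0 = rec X. ((0 + 0)\{c} + c.b.0)\{b} + d.d.c.0 + a.X ⊢ =a=> t0, =c=> t1, =d=> t2
  t1 = (b.0)\{b} ⊢ deadlocked
  t2 = d.c.0 ⊢ =d=> t3
  t3 = c.0 ⊢ =c=> t4
  t4 = 0 ⊢ deadlocked
Executing da from P (initial set {s0}):
  after d @ step 1: {s2}
  after a @ step 2: {s3}
  — P admits the full trace.
Executing da from Q (initial set {t0}):
  after d @ step 1: {t2}
  after a @ step 2: no successor for Q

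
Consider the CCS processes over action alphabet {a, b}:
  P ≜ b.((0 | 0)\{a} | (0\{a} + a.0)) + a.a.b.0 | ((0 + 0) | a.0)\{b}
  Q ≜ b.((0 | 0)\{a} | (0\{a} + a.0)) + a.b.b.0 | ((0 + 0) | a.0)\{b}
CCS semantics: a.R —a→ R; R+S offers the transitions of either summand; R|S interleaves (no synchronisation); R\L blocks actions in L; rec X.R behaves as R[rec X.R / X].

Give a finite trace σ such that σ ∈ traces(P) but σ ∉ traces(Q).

LTS(P): 10 reachable states
  p0 = b.((0 | 0)\{a} | (0\{a} + a.0)) + a.a.b.0 | ((0 + 0) | a.0)\{b} | --a--▸ p1, --a--▸ p2, --b--▸ p3
  p1 = a.a.b.0 | ((0 + 0) | 0)\{b} | --a--▸ p4
  p2 = a.b.0 | ((0 + 0) | a.0)\{b} | --a--▸ p4, --a--▸ p5
  p3 = (0 | 0)\{a} | (0\{a} + a.0) | --a--▸ p6
  p4 = a.b.0 | ((0 + 0) | 0)\{b} | --a--▸ p7
  p5 = b.0 | ((0 + 0) | a.0)\{b} | --a--▸ p7, --b--▸ p8
  p6 = (0 | 0)\{a} | 0 | (no moves)
  p7 = b.0 | ((0 + 0) | 0)\{b} | --b--▸ p9
  p8 = 0 | ((0 + 0) | a.0)\{b} | --a--▸ p9
  p9 = 0 | ((0 + 0) | 0)\{b} | (no moves)
LTS(Q): 10 reachable states
  q0 = b.((0 | 0)\{a} | (0\{a} + a.0)) + a.b.b.0 | ((0 + 0) | a.0)\{b} | --a--▸ q1, --a--▸ q2, --b--▸ q3
  q1 = a.b.b.0 | ((0 + 0) | 0)\{b} | --a--▸ q4
  q2 = b.b.0 | ((0 + 0) | a.0)\{b} | --a--▸ q4, --b--▸ q5
  q3 = (0 | 0)\{a} | (0\{a} + a.0) | --a--▸ q6
  q4 = b.b.0 | ((0 + 0) | 0)\{b} | --b--▸ q7
  q5 = b.0 | ((0 + 0) | a.0)\{b} | --a--▸ q7, --b--▸ q8
  q6 = (0 | 0)\{a} | 0 | (no moves)
  q7 = b.0 | ((0 + 0) | 0)\{b} | --b--▸ q9
  q8 = 0 | ((0 + 0) | a.0)\{b} | --a--▸ q9
  q9 = 0 | ((0 + 0) | 0)\{b} | (no moves)
Trace ⟨aaa⟩ through P, begin at {p0}:
  [1] a ⇒ {p1, p2}
  [2] a ⇒ {p4, p5}
  [3] a ⇒ {p7}
  ✓ P
Trace ⟨aaa⟩ through Q, begin at {q0}:
  [1] a ⇒ {q1, q2}
  [2] a ⇒ {q4}
  [3] a ⇒ no successor for Q

aaa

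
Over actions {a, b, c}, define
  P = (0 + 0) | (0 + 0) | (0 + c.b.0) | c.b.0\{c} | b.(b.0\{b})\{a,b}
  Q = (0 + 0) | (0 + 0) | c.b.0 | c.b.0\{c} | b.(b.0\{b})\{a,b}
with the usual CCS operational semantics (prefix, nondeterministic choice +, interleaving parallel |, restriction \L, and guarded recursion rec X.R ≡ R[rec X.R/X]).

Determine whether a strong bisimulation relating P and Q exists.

bisimilar

P's transition system — 18 states:
  u0 = (0 + 0) | (0 + 0) | (0 + c.b.0) | c.b.0\{c} | b.(b.0\{b})\{a,b} | ··b··> u1, ··c··> u2, ··c··> u3
  u1 = (0 + 0) | (0 + 0) | (0 + c.b.0) | c.b.0\{c} | (b.0\{b})\{a,b} | ··c··> u4, ··c··> u5
  u2 = (0 + 0) | (0 + 0) | (0 + c.b.0) | b.0\{c} | b.(b.0\{b})\{a,b} | ··b··> u4, ··b··> u6, ··c··> u7
  u3 = (0 + 0) | (0 + 0) | b.0 | c.b.0\{c} | b.(b.0\{b})\{a,b} | ··b··> u5, ··b··> u8, ··c··> u7
  u4 = (0 + 0) | (0 + 0) | (0 + c.b.0) | b.0\{c} | (b.0\{b})\{a,b} | ··b··> u9, ··c··> u10
  u5 = (0 + 0) | (0 + 0) | b.0 | c.b.0\{c} | (b.0\{b})\{a,b} | ··b··> u11, ··c··> u10
  u6 = (0 + 0) | (0 + 0) | (0 + c.b.0) | 0\{c} | b.(b.0\{b})\{a,b} | ··b··> u9, ··c··> u12
  u7 = (0 + 0) | (0 + 0) | b.0 | b.0\{c} | b.(b.0\{b})\{a,b} | ··b··> u10, ··b··> u12, ··b··> u13
  u8 = (0 + 0) | (0 + 0) | 0 | c.b.0\{c} | b.(b.0\{b})\{a,b} | ··b··> u11, ··c··> u13
  u9 = (0 + 0) | (0 + 0) | (0 + c.b.0) | 0\{c} | (b.0\{b})\{a,b} | ··c··> u14
  u10 = (0 + 0) | (0 + 0) | b.0 | b.0\{c} | (b.0\{b})\{a,b} | ··b··> u14, ··b··> u15
  u11 = (0 + 0) | (0 + 0) | 0 | c.b.0\{c} | (b.0\{b})\{a,b} | ··c··> u15
  u12 = (0 + 0) | (0 + 0) | b.0 | 0\{c} | b.(b.0\{b})\{a,b} | ··b··> u14, ··b··> u16
  u13 = (0 + 0) | (0 + 0) | 0 | b.0\{c} | b.(b.0\{b})\{a,b} | ··b··> u15, ··b··> u16
  u14 = (0 + 0) | (0 + 0) | b.0 | 0\{c} | (b.0\{b})\{a,b} | ··b··> u17
  u15 = (0 + 0) | (0 + 0) | 0 | b.0\{c} | (b.0\{b})\{a,b} | ··b··> u17
  u16 = (0 + 0) | (0 + 0) | 0 | 0\{c} | b.(b.0\{b})\{a,b} | ··b··> u17
  u17 = (0 + 0) | (0 + 0) | 0 | 0\{c} | (b.0\{b})\{a,b} | deadlocked
Q's transition system — 18 states:
  v0 = (0 + 0) | (0 + 0) | c.b.0 | c.b.0\{c} | b.(b.0\{b})\{a,b} | ··b··> v1, ··c··> v2, ··c··> v3
  v1 = (0 + 0) | (0 + 0) | c.b.0 | c.b.0\{c} | (b.0\{b})\{a,b} | ··c··> v4, ··c··> v5
  v2 = (0 + 0) | (0 + 0) | b.0 | c.b.0\{c} | b.(b.0\{b})\{a,b} | ··b··> v4, ··b··> v6, ··c··> v7
  v3 = (0 + 0) | (0 + 0) | c.b.0 | b.0\{c} | b.(b.0\{b})\{a,b} | ··b··> v5, ··b··> v8, ··c··> v7
  v4 = (0 + 0) | (0 + 0) | b.0 | c.b.0\{c} | (b.0\{b})\{a,b} | ··b··> v9, ··c··> v10
  v5 = (0 + 0) | (0 + 0) | c.b.0 | b.0\{c} | (b.0\{b})\{a,b} | ··b··> v11, ··c··> v10
  v6 = (0 + 0) | (0 + 0) | 0 | c.b.0\{c} | b.(b.0\{b})\{a,b} | ··b··> v9, ··c··> v12
  v7 = (0 + 0) | (0 + 0) | b.0 | b.0\{c} | b.(b.0\{b})\{a,b} | ··b··> v10, ··b··> v12, ··b··> v13
  v8 = (0 + 0) | (0 + 0) | c.b.0 | 0\{c} | b.(b.0\{b})\{a,b} | ··b··> v11, ··c··> v13
  v9 = (0 + 0) | (0 + 0) | 0 | c.b.0\{c} | (b.0\{b})\{a,b} | ··c··> v14
  v10 = (0 + 0) | (0 + 0) | b.0 | b.0\{c} | (b.0\{b})\{a,b} | ··b··> v14, ··b··> v15
  v11 = (0 + 0) | (0 + 0) | c.b.0 | 0\{c} | (b.0\{b})\{a,b} | ··c··> v15
  v12 = (0 + 0) | (0 + 0) | 0 | b.0\{c} | b.(b.0\{b})\{a,b} | ··b··> v14, ··b··> v16
  v13 = (0 + 0) | (0 + 0) | b.0 | 0\{c} | b.(b.0\{b})\{a,b} | ··b··> v15, ··b··> v16
  v14 = (0 + 0) | (0 + 0) | 0 | b.0\{c} | (b.0\{b})\{a,b} | ··b··> v17
  v15 = (0 + 0) | (0 + 0) | b.0 | 0\{c} | (b.0\{b})\{a,b} | ··b··> v17
  v16 = (0 + 0) | (0 + 0) | 0 | 0\{c} | b.(b.0\{b})\{a,b} | ··b··> v17
  v17 = (0 + 0) | (0 + 0) | 0 | 0\{c} | (b.0\{b})\{a,b} | deadlocked
Bisimilarity quotient blocks:
  B0 = {u0, v0}
  B1 = {u2, u3, v2, v3}
  B2 = {u4, u5, u6, u8, v4, v5, v6, v8}
  B3 = {u11, u9, v11, v9}
  B4 = {u14, u15, u16, v14, v15, v16}
  B5 = {u17, v17}
  B6 = {u10, u12, u13, v10, v12, v13}
  B7 = {u7, v7}
  B8 = {u1, v1}
u0 ∈ B0, v0 ∈ B0 → same block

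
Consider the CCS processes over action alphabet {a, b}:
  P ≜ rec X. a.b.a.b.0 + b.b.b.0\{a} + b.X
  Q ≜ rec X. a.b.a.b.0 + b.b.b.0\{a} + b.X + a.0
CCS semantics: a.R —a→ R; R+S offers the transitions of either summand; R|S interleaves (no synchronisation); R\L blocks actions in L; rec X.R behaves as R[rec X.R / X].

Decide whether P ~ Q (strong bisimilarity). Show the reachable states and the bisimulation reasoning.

Reachable graph of P (8 states):
  s0 = rec X. a.b.a.b.0 + b.b.b.0\{a} + b.X → ··a··> s1, ··b··> s0, ··b··> s2
  s1 = b.a.b.0 → ··b··> s3
  s2 = b.b.0\{a} → ··b··> s4
  s3 = a.b.0 → ··a··> s5
  s4 = b.0\{a} → ··b··> s6
  s5 = b.0 → ··b··> s7
  s6 = 0\{a} → (no moves)
  s7 = 0 → (no moves)
Reachable graph of Q (8 states):
  t0 = rec X. a.b.a.b.0 + b.b.b.0\{a} + b.X + a.0 → ··a··> t1, ··a··> t2, ··b··> t0, ··b··> t3
  t1 = 0 → (no moves)
  t2 = b.a.b.0 → ··b··> t4
  t3 = b.b.0\{a} → ··b··> t5
  t4 = a.b.0 → ··a··> t6
  t5 = b.0\{a} → ··b··> t7
  t6 = b.0 → ··b··> t1
  t7 = 0\{a} → (no moves)
Coarsest stable partition (strong bisimilarity classes):
  B0 = {s0}
  B1 = {s1, t2}
  B2 = {s3, t4}
  B3 = {s4, s5, t5, t6}
  B4 = {s6, s7, t1, t7}
  B5 = {s2, t3}
  B6 = {t0}
s0 ∈ B0, t0 ∈ B6 → different blocks

NO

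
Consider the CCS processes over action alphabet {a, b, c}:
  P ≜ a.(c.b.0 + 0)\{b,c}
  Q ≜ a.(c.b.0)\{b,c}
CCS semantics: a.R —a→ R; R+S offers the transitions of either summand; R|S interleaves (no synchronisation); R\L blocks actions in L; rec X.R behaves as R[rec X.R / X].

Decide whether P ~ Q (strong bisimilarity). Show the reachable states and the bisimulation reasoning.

YES

Reachable graph of P (2 states):
  m0 = a.(c.b.0 + 0)\{b,c} | =a=> m1
  m1 = (c.b.0 + 0)\{b,c} | deadlocked
Reachable graph of Q (2 states):
  n0 = a.(c.b.0)\{b,c} | =a=> n1
  n1 = (c.b.0)\{b,c} | deadlocked
Bisimilarity quotient blocks:
  B0 = {m0, n0}
  B1 = {m1, n1}
m0 ∈ B0, n0 ∈ B0 → same block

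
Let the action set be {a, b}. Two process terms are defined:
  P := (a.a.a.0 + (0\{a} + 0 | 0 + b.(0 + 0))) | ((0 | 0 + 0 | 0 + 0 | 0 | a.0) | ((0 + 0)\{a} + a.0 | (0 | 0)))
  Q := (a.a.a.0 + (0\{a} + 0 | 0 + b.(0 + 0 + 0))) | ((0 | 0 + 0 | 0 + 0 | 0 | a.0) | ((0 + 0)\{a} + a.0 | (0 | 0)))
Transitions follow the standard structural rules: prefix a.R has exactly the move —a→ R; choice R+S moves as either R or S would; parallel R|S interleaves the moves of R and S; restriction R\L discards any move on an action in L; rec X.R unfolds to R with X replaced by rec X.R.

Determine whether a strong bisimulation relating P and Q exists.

bisimilar

P's transition system — 20 states:
  m0 = (a.a.a.0 + (0\{a} + 0 | 0 + b.(0 + 0))) | ((0 | 0 + 0 | 0 + 0 | 0 | a.0) | ((0 + 0)\{a} + a.0 | (0 | 0))) ⊢ ··a··> m1, ··a··> m2, ··a··> m3, ··b··> m4
  m1 = (a.a.a.0 + (0\{a} + 0 | 0 + b.(0 + 0))) | ((0 | 0 + 0 | 0 + 0 | 0 | a.0) | (0 | (0 | 0))) ⊢ ··a··> m5, ··a··> m6, ··b··> m7
  m2 = (a.a.a.0 + (0\{a} + 0 | 0 + b.(0 + 0))) | (0 | 0 | 0 | ((0 + 0)\{a} + a.0 | (0 | 0))) ⊢ ··a··> m5, ··a··> m8, ··b··> m9
  m3 = a.a.0 | ((0 | 0 + 0 | 0 + 0 | 0 | a.0) | ((0 + 0)\{a} + a.0 | (0 | 0))) ⊢ ··a··> m10, ··a··> m6, ··a··> m8
  m4 = (0 + 0) | ((0 | 0 + 0 | 0 + 0 | 0 | a.0) | ((0 + 0)\{a} + a.0 | (0 | 0))) ⊢ ··a··> m7, ··a··> m9
  m5 = (a.a.a.0 + (0\{a} + 0 | 0 + b.(0 + 0))) | (0 | 0 | 0 | (0 | (0 | 0))) ⊢ ··a··> m11, ··b··> m12
  m6 = a.a.0 | ((0 | 0 + 0 | 0 + 0 | 0 | a.0) | (0 | (0 | 0))) ⊢ ··a··> m11, ··a··> m13
  m7 = (0 + 0) | ((0 | 0 + 0 | 0 + 0 | 0 | a.0) | (0 | (0 | 0))) ⊢ ··a··> m12
  m8 = a.a.0 | (0 | 0 | 0 | ((0 + 0)\{a} + a.0 | (0 | 0))) ⊢ ··a··> m11, ··a··> m14
  m9 = (0 + 0) | (0 | 0 | 0 | ((0 + 0)\{a} + a.0 | (0 | 0))) ⊢ ··a··> m12
  m10 = a.0 | ((0 | 0 + 0 | 0 + 0 | 0 | a.0) | ((0 + 0)\{a} + a.0 | (0 | 0))) ⊢ ··a··> m13, ··a··> m14, ··a··> m15
  m11 = a.a.0 | (0 | 0 | 0 | (0 | (0 | 0))) ⊢ ··a··> m16
  m12 = (0 + 0) | (0 | 0 | 0 | (0 | (0 | 0))) ⊢ deadlocked
  m13 = a.0 | ((0 | 0 + 0 | 0 + 0 | 0 | a.0) | (0 | (0 | 0))) ⊢ ··a··> m16, ··a··> m17
  m14 = a.0 | (0 | 0 | 0 | ((0 + 0)\{a} + a.0 | (0 | 0))) ⊢ ··a··> m16, ··a··> m18
  m15 = 0 | ((0 | 0 + 0 | 0 + 0 | 0 | a.0) | ((0 + 0)\{a} + a.0 | (0 | 0))) ⊢ ··a··> m17, ··a··> m18
  m16 = a.0 | (0 | 0 | 0 | (0 | (0 | 0))) ⊢ ··a··> m19
  m17 = 0 | ((0 | 0 + 0 | 0 + 0 | 0 | a.0) | (0 | (0 | 0))) ⊢ ··a··> m19
  m18 = 0 | (0 | 0 | 0 | ((0 + 0)\{a} + a.0 | (0 | 0))) ⊢ ··a··> m19
  m19 = 0 | (0 | 0 | 0 | (0 | (0 | 0))) ⊢ deadlocked
Q's transition system — 20 states:
  n0 = (a.a.a.0 + (0\{a} + 0 | 0 + b.(0 + 0 + 0))) | ((0 | 0 + 0 | 0 + 0 | 0 | a.0) | ((0 + 0)\{a} + a.0 | (0 | 0))) ⊢ ··a··> n1, ··a··> n2, ··a··> n3, ··b··> n4
  n1 = (a.a.a.0 + (0\{a} + 0 | 0 + b.(0 + 0 + 0))) | ((0 | 0 + 0 | 0 + 0 | 0 | a.0) | (0 | (0 | 0))) ⊢ ··a··> n5, ··a··> n6, ··b··> n7
  n2 = (a.a.a.0 + (0\{a} + 0 | 0 + b.(0 + 0 + 0))) | (0 | 0 | 0 | ((0 + 0)\{a} + a.0 | (0 | 0))) ⊢ ··a··> n5, ··a··> n8, ··b··> n9
  n3 = a.a.0 | ((0 | 0 + 0 | 0 + 0 | 0 | a.0) | ((0 + 0)\{a} + a.0 | (0 | 0))) ⊢ ··a··> n10, ··a··> n6, ··a··> n8
  n4 = (0 + 0 + 0) | ((0 | 0 + 0 | 0 + 0 | 0 | a.0) | ((0 + 0)\{a} + a.0 | (0 | 0))) ⊢ ··a··> n7, ··a··> n9
  n5 = (a.a.a.0 + (0\{a} + 0 | 0 + b.(0 + 0 + 0))) | (0 | 0 | 0 | (0 | (0 | 0))) ⊢ ··a··> n11, ··b··> n12
  n6 = a.a.0 | ((0 | 0 + 0 | 0 + 0 | 0 | a.0) | (0 | (0 | 0))) ⊢ ··a··> n11, ··a··> n13
  n7 = (0 + 0 + 0) | ((0 | 0 + 0 | 0 + 0 | 0 | a.0) | (0 | (0 | 0))) ⊢ ··a··> n12
  n8 = a.a.0 | (0 | 0 | 0 | ((0 + 0)\{a} + a.0 | (0 | 0))) ⊢ ··a··> n11, ··a··> n14
  n9 = (0 + 0 + 0) | (0 | 0 | 0 | ((0 + 0)\{a} + a.0 | (0 | 0))) ⊢ ··a··> n12
  n10 = a.0 | ((0 | 0 + 0 | 0 + 0 | 0 | a.0) | ((0 + 0)\{a} + a.0 | (0 | 0))) ⊢ ··a··> n13, ··a··> n14, ··a··> n15
  n11 = a.a.0 | (0 | 0 | 0 | (0 | (0 | 0))) ⊢ ··a··> n16
  n12 = (0 + 0 + 0) | (0 | 0 | 0 | (0 | (0 | 0))) ⊢ deadlocked
  n13 = a.0 | ((0 | 0 + 0 | 0 + 0 | 0 | a.0) | (0 | (0 | 0))) ⊢ ··a··> n16, ··a··> n17
  n14 = a.0 | (0 | 0 | 0 | ((0 + 0)\{a} + a.0 | (0 | 0))) ⊢ ··a··> n16, ··a··> n18
  n15 = 0 | ((0 | 0 + 0 | 0 + 0 | 0 | a.0) | ((0 + 0)\{a} + a.0 | (0 | 0))) ⊢ ··a··> n17, ··a··> n18
  n16 = a.0 | (0 | 0 | 0 | (0 | (0 | 0))) ⊢ ··a··> n19
  n17 = 0 | ((0 | 0 + 0 | 0 + 0 | 0 | a.0) | (0 | (0 | 0))) ⊢ ··a··> n19
  n18 = 0 | (0 | 0 | 0 | ((0 + 0)\{a} + a.0 | (0 | 0))) ⊢ ··a··> n19
  n19 = 0 | (0 | 0 | 0 | (0 | (0 | 0))) ⊢ deadlocked
Coarsest stable partition (strong bisimilarity classes):
  B0 = {m0, n0}
  B1 = {m11, m13, m14, m15, m4, n11, n13, n14, n15, n4}
  B2 = {m16, m17, m18, m7, m9, n16, n17, n18, n7, n9}
  B3 = {m12, m19, n12, n19}
  B4 = {m3, n3}
  B5 = {m10, m6, m8, n10, n6, n8}
  B6 = {m1, m2, n1, n2}
  B7 = {m5, n5}
m0 ∈ B0, n0 ∈ B0 → same block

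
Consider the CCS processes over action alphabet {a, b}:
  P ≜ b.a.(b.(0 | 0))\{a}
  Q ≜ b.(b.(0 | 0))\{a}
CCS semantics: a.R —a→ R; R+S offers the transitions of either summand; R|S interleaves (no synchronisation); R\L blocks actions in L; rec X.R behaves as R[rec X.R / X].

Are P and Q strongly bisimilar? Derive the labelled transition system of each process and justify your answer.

Reachable graph of P (4 states):
  m0 = b.a.(b.(0 | 0))\{a} :: —b→ m1
  m1 = a.(b.(0 | 0))\{a} :: —a→ m2
  m2 = (b.(0 | 0))\{a} :: —b→ m3
  m3 = (0 | 0)\{a} :: deadlocked
Reachable graph of Q (3 states):
  n0 = b.(b.(0 | 0))\{a} :: —b→ n1
  n1 = (b.(0 | 0))\{a} :: —b→ n2
  n2 = (0 | 0)\{a} :: deadlocked
Coarsest stable partition (strong bisimilarity classes):
  B0 = {m0}
  B1 = {m1}
  B2 = {m2, n1}
  B3 = {m3, n2}
  B4 = {n0}
m0 ∈ B0, n0 ∈ B4 → different blocks

NO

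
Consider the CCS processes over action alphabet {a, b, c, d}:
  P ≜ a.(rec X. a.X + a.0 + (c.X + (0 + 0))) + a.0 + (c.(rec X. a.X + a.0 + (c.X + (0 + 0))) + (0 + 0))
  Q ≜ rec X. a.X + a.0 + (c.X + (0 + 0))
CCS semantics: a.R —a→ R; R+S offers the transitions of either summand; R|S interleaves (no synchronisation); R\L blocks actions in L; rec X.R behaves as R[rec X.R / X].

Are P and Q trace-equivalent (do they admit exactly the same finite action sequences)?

trace-equivalent

Reachable graph of P (3 states):
  m0 = a.(rec X. a.X + a.0 + (c.X + (0 + 0))) + a.0 + (c.(rec X. a.X + a.0 + (c.X + (0 + 0))) + (0 + 0)) has moves —a→ m1, —a→ m2, —c→ m2
  m1 = 0 has moves (no moves)
  m2 = rec X. a.X + a.0 + (c.X + (0 + 0)) has moves —a→ m1, —a→ m2, —c→ m2
Reachable graph of Q (2 states):
  n0 = rec X. a.X + a.0 + (c.X + (0 + 0)) has moves —a→ n0, —a→ n1, —c→ n0
  n1 = 0 has moves (no moves)
Bisimilarity quotient blocks:
  B0 = {m0, m2, n0}
  B1 = {m1, n1}
m0 ∈ B0, n0 ∈ B0 → same block
Bisimilar ⇒ trace-equivalent.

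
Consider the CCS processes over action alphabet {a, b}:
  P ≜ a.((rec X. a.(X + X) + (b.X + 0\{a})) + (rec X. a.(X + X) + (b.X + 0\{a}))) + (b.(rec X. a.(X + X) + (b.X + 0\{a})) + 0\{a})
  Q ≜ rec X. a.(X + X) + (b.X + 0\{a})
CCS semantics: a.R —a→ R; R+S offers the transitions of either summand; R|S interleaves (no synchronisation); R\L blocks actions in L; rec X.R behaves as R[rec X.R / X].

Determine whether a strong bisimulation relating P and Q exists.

bisimilar

LTS(P): 3 reachable states
  s0 = a.((rec X. a.(X + X) + (b.X + 0\{a})) + (rec X. a.(X + X) + (b.X + 0\{a}))) + (b.(rec X. a.(X + X) + (b.X + 0\{a})) + 0\{a}) ⊢ -a-> s1, -b-> s2
  s1 = (rec X. a.(X + X) + (b.X + 0\{a})) + (rec X. a.(X + X) + (b.X + 0\{a})) ⊢ -a-> s1, -b-> s2
  s2 = rec X. a.(X + X) + (b.X + 0\{a}) ⊢ -a-> s1, -b-> s2
LTS(Q): 2 reachable states
  t0 = rec X. a.(X + X) + (b.X + 0\{a}) ⊢ -a-> t1, -b-> t0
  t1 = (rec X. a.(X + X) + (b.X + 0\{a})) + (rec X. a.(X + X) + (b.X + 0\{a})) ⊢ -a-> t1, -b-> t0
Partition-refinement fixed point:
  B0 = {s0, s1, s2, t0, t1}
s0 ∈ B0, t0 ∈ B0 → same block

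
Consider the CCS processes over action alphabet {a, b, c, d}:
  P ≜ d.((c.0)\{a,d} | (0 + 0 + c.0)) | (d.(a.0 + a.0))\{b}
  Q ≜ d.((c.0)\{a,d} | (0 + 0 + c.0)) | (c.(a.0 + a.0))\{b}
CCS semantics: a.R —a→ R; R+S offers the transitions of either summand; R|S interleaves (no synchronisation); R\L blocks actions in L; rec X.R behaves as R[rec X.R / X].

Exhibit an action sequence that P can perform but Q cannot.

dd

Reachable graph of P (15 states):
  u0 = d.((c.0)\{a,d} | (0 + 0 + c.0)) | (d.(a.0 + a.0))\{b} :: ··d··> u1, ··d··> u2
  u1 = (c.0)\{a,d} | (0 + 0 + c.0) | (d.(a.0 + a.0))\{b} :: ··c··> u3, ··c··> u4, ··d··> u5
  u2 = d.((c.0)\{a,d} | (0 + 0 + c.0)) | (a.0 + a.0)\{b} :: ··a··> u6, ··d··> u5
  u3 = (c.0)\{a,d} | 0 | (d.(a.0 + a.0))\{b} :: ··c··> u7, ··d··> u8
  u4 = 0\{a,d} | (0 + 0 + c.0) | (d.(a.0 + a.0))\{b} :: ··c··> u7, ··d··> u9
  u5 = (c.0)\{a,d} | (0 + 0 + c.0) | (a.0 + a.0)\{b} :: ··a··> u10, ··c··> u8, ··c··> u9
  u6 = d.((c.0)\{a,d} | (0 + 0 + c.0)) | 0\{b} :: ··d··> u10
  u7 = 0\{a,d} | 0 | (d.(a.0 + a.0))\{b} :: ··d··> u11
  u8 = (c.0)\{a,d} | 0 | (a.0 + a.0)\{b} :: ··a··> u12, ··c··> u11
  u9 = 0\{a,d} | (0 + 0 + c.0) | (a.0 + a.0)\{b} :: ··a··> u13, ··c··> u11
  u10 = (c.0)\{a,d} | (0 + 0 + c.0) | 0\{b} :: ··c··> u12, ··c··> u13
  u11 = 0\{a,d} | 0 | (a.0 + a.0)\{b} :: ··a··> u14
  u12 = (c.0)\{a,d} | 0 | 0\{b} :: ··c··> u14
  u13 = 0\{a,d} | (0 + 0 + c.0) | 0\{b} :: ··c··> u14
  u14 = 0\{a,d} | 0 | 0\{b} :: ∅
Reachable graph of Q (15 states):
  v0 = d.((c.0)\{a,d} | (0 + 0 + c.0)) | (c.(a.0 + a.0))\{b} :: ··c··> v1, ··d··> v2
  v1 = d.((c.0)\{a,d} | (0 + 0 + c.0)) | (a.0 + a.0)\{b} :: ··a··> v3, ··d··> v4
  v2 = (c.0)\{a,d} | (0 + 0 + c.0) | (c.(a.0 + a.0))\{b} :: ··c··> v4, ··c··> v5, ··c··> v6
  v3 = d.((c.0)\{a,d} | (0 + 0 + c.0)) | 0\{b} :: ··d··> v7
  v4 = (c.0)\{a,d} | (0 + 0 + c.0) | (a.0 + a.0)\{b} :: ··a··> v7, ··c··> v8, ··c··> v9
  v5 = (c.0)\{a,d} | 0 | (c.(a.0 + a.0))\{b} :: ··c··> v10, ··c··> v8
  v6 = 0\{a,d} | (0 + 0 + c.0) | (c.(a.0 + a.0))\{b} :: ··c··> v10, ··c··> v9
  v7 = (c.0)\{a,d} | (0 + 0 + c.0) | 0\{b} :: ··c··> v11, ··c··> v12
  v8 = (c.0)\{a,d} | 0 | (a.0 + a.0)\{b} :: ··a··> v11, ··c··> v13
  v9 = 0\{a,d} | (0 + 0 + c.0) | (a.0 + a.0)\{b} :: ··a··> v12, ··c··> v13
  v10 = 0\{a,d} | 0 | (c.(a.0 + a.0))\{b} :: ··c··> v13
  v11 = (c.0)\{a,d} | 0 | 0\{b} :: ··c··> v14
  v12 = 0\{a,d} | (0 + 0 + c.0) | 0\{b} :: ··c··> v14
  v13 = 0\{a,d} | 0 | (a.0 + a.0)\{b} :: ··a··> v14
  v14 = 0\{a,d} | 0 | 0\{b} :: ∅
Executing dd from P (initial set {u0}):
  step 1 (d): {u1, u2}
  step 2 (d): {u5}
  P completes σ.
Executing dd from Q (initial set {v0}):
  step 1 (d): {v2}
  step 2 (d): ∅ (Q stuck)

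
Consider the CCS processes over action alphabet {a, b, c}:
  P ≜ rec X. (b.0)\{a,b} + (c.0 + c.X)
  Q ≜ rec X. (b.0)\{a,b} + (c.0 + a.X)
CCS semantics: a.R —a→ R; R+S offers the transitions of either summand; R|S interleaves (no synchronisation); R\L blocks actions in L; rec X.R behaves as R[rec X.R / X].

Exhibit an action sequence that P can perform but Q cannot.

cc

LTS(P): 2 reachable states
  m0 = rec X. (b.0)\{a,b} + (c.0 + c.X) :: =c=> m0, =c=> m1
  m1 = 0 :: stopped
LTS(Q): 2 reachable states
  n0 = rec X. (b.0)\{a,b} + (c.0 + a.X) :: =a=> n0, =c=> n1
  n1 = 0 :: stopped
Executing cc from P (initial set {m0}):
  after c @ step 1: {m0, m1}
  after c @ step 2: {m0, m1}
  ✓ P
Executing cc from Q (initial set {n0}):
  after c @ step 1: {n1}
  after c @ step 2: no successor for Q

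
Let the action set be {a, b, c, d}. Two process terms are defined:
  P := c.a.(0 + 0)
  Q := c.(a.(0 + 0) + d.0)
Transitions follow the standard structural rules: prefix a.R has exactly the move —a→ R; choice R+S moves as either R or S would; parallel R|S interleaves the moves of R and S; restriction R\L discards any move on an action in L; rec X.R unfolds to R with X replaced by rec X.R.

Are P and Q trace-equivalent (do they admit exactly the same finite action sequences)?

traces(P) ≠ traces(Q) — witness ⟨cd⟩

Reachable graph of P (3 states):
  s0 = c.a.(0 + 0) | --c--▸ s1
  s1 = a.(0 + 0) | --a--▸ s2
  s2 = 0 + 0 | ∅
Reachable graph of Q (4 states):
  t0 = c.(a.(0 + 0) + d.0) | --c--▸ t1
  t1 = a.(0 + 0) + d.0 | --a--▸ t2, --d--▸ t3
  t2 = 0 + 0 | ∅
  t3 = 0 | ∅
Trace ⟨cd⟩ through Q, begin at {t0}:
  step 1 (c): {t1}
  step 2 (d): {t3}
  — Q admits the full trace.
Trace ⟨cd⟩ through P, begin at {s0}:
  step 1 (c): {s1}
  step 2 (d): no successor for P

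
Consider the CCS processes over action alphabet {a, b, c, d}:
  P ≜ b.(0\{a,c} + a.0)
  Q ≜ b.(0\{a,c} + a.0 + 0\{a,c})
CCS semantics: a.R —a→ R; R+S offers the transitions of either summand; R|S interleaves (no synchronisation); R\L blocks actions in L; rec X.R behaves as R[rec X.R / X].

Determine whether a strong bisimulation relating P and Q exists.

YES

P's transition system — 3 states:
  m0 = b.(0\{a,c} + a.0) → —b→ m1
  m1 = 0\{a,c} + a.0 → —a→ m2
  m2 = 0 → deadlocked
Q's transition system — 3 states:
  n0 = b.(0\{a,c} + a.0 + 0\{a,c}) → —b→ n1
  n1 = 0\{a,c} + a.0 + 0\{a,c} → —a→ n2
  n2 = 0 → deadlocked
Coarsest stable partition (strong bisimilarity classes):
  B0 = {m0, n0}
  B1 = {m1, n1}
  B2 = {m2, n2}
m0 ∈ B0, n0 ∈ B0 → same block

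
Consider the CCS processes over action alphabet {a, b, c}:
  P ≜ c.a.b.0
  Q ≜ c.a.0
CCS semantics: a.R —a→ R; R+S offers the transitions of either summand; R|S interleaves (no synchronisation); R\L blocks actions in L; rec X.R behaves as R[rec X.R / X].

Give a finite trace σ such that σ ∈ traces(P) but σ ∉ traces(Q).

cab

P's transition system — 4 states:
  m0 = c.a.b.0 has moves -c-> m1
  m1 = a.b.0 has moves -a-> m2
  m2 = b.0 has moves -b-> m3
  m3 = 0 has moves ·
Q's transition system — 3 states:
  n0 = c.a.0 has moves -c-> n1
  n1 = a.0 has moves -a-> n2
  n2 = 0 has moves ·
Executing cab from P (initial set {m0}):
  step 1 (c): {m1}
  step 2 (a): {m2}
  step 3 (b): {m3}
  ✓ P
Executing cab from Q (initial set {n0}):
  step 1 (c): {n1}
  step 2 (a): {n2}
  step 3 (b): no successor for Q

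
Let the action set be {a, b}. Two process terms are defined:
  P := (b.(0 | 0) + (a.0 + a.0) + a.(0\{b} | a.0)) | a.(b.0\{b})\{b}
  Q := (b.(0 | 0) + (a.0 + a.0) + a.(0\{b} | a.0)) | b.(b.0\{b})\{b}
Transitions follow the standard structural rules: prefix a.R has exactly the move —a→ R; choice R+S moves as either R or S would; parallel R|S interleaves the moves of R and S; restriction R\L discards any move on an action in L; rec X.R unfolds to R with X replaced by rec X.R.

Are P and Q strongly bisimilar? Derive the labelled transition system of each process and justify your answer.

LTS(P): 10 reachable states
  p0 = (b.(0 | 0) + (a.0 + a.0) + a.(0\{b} | a.0)) | a.(b.0\{b})\{b} :: =a=> p1, =a=> p2, =a=> p3, =b=> p4
  p1 = (b.(0 | 0) + (a.0 + a.0) + a.(0\{b} | a.0)) | (b.0\{b})\{b} :: =a=> p5, =a=> p6, =b=> p7
  p2 = 0 | a.(b.0\{b})\{b} :: =a=> p5
  p3 = 0\{b} | a.0 | a.(b.0\{b})\{b} :: =a=> p6, =a=> p8
  p4 = 0 | 0 | a.(b.0\{b})\{b} :: =a=> p7
  p5 = 0 | (b.0\{b})\{b} :: ·
  p6 = 0\{b} | a.0 | (b.0\{b})\{b} :: =a=> p9
  p7 = 0 | 0 | (b.0\{b})\{b} :: ·
  p8 = 0\{b} | 0 | a.(b.0\{b})\{b} :: =a=> p9
  p9 = 0\{b} | 0 | (b.0\{b})\{b} :: ·
LTS(Q): 10 reachable states
  q0 = (b.(0 | 0) + (a.0 + a.0) + a.(0\{b} | a.0)) | b.(b.0\{b})\{b} :: =a=> q1, =a=> q2, =b=> q3, =b=> q4
  q1 = 0 | b.(b.0\{b})\{b} :: =b=> q5
  q2 = 0\{b} | a.0 | b.(b.0\{b})\{b} :: =a=> q6, =b=> q7
  q3 = (b.(0 | 0) + (a.0 + a.0) + a.(0\{b} | a.0)) | (b.0\{b})\{b} :: =a=> q5, =a=> q7, =b=> q8
  q4 = 0 | 0 | b.(b.0\{b})\{b} :: =b=> q8
  q5 = 0 | (b.0\{b})\{b} :: ·
  q6 = 0\{b} | 0 | b.(b.0\{b})\{b} :: =b=> q9
  q7 = 0\{b} | a.0 | (b.0\{b})\{b} :: =a=> q9
  q8 = 0 | 0 | (b.0\{b})\{b} :: ·
  q9 = 0\{b} | 0 | (b.0\{b})\{b} :: ·
Partition-refinement fixed point:
  B0 = {p0}
  B1 = {p2, p4, p6, p8, q7}
  B2 = {p5, p7, p9, q5, q8, q9}
  B3 = {p1, q3}
  B4 = {p3}
  B5 = {q0}
  B6 = {q2}
  B7 = {q1, q4, q6}
p0 ∈ B0, q0 ∈ B5 → different blocks

not bisimilar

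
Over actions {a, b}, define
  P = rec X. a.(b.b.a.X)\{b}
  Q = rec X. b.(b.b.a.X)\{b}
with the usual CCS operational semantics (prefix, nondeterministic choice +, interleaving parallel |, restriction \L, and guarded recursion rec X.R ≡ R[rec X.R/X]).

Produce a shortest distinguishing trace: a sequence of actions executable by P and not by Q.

Reachable graph of P (2 states):
  m0 = rec X. a.(b.b.a.X)\{b} has moves -a-> m1
  m1 = (b.b.a.(rec X. a.(b.b.a.X)\{b}))\{b} has moves (no moves)
Reachable graph of Q (2 states):
  n0 = rec X. b.(b.b.a.X)\{b} has moves -b-> n1
  n1 = (b.b.a.(rec X. b.(b.b.a.X)\{b}))\{b} has moves (no moves)
Trace ⟨a⟩ through P, begin at {m0}:
  after a @ step 1: {m1}
  P completes σ.
Trace ⟨a⟩ through Q, begin at {n0}:
  after a @ step 1: ∅ (Q stuck)

a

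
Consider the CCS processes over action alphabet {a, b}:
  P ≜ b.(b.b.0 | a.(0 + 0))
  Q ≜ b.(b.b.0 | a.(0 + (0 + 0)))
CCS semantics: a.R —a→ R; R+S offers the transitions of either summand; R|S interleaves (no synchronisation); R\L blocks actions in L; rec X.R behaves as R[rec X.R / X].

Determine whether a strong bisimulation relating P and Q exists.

LTS(P): 7 reachable states
  u0 = b.(b.b.0 | a.(0 + 0)) | -b-> u1
  u1 = b.b.0 | a.(0 + 0) | -a-> u2, -b-> u3
  u2 = b.b.0 | (0 + 0) | -b-> u4
  u3 = b.0 | a.(0 + 0) | -a-> u4, -b-> u5
  u4 = b.0 | (0 + 0) | -b-> u6
  u5 = 0 | a.(0 + 0) | -a-> u6
  u6 = 0 | (0 + 0) | ·
LTS(Q): 7 reachable states
  v0 = b.(b.b.0 | a.(0 + (0 + 0))) | -b-> v1
  v1 = b.b.0 | a.(0 + (0 + 0)) | -a-> v2, -b-> v3
  v2 = b.b.0 | (0 + (0 + 0)) | -b-> v4
  v3 = b.0 | a.(0 + (0 + 0)) | -a-> v4, -b-> v5
  v4 = b.0 | (0 + (0 + 0)) | -b-> v6
  v5 = 0 | a.(0 + (0 + 0)) | -a-> v6
  v6 = 0 | (0 + (0 + 0)) | ·
Bisimilarity quotient blocks:
  B0 = {u0, v0}
  B1 = {u1, v1}
  B2 = {u3, v3}
  B3 = {u4, v4}
  B4 = {u6, v6}
  B5 = {u5, v5}
  B6 = {u2, v2}
u0 ∈ B0, v0 ∈ B0 → same block

bisimilar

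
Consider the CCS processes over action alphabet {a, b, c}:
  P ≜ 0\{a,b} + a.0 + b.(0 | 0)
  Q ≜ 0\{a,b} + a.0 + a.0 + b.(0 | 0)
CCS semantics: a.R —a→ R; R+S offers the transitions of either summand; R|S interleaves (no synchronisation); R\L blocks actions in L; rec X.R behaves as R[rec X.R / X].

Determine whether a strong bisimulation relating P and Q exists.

Reachable graph of P (3 states):
  m0 = 0\{a,b} + a.0 + b.(0 | 0) has moves =a=> m1, =b=> m2
  m1 = 0 has moves (no moves)
  m2 = 0 | 0 has moves (no moves)
Reachable graph of Q (3 states):
  n0 = 0\{a,b} + a.0 + a.0 + b.(0 | 0) has moves =a=> n1, =b=> n2
  n1 = 0 has moves (no moves)
  n2 = 0 | 0 has moves (no moves)
Partition-refinement fixed point:
  B0 = {m0, n0}
  B1 = {m1, m2, n1, n2}
m0 ∈ B0, n0 ∈ B0 → same block

bisimilar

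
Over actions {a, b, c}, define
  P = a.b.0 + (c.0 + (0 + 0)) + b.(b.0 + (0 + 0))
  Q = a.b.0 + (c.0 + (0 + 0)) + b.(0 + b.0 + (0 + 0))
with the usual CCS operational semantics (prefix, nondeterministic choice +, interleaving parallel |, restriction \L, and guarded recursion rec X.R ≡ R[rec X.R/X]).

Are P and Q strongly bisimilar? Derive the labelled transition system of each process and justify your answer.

LTS(P): 4 reachable states
  m0 = a.b.0 + (c.0 + (0 + 0)) + b.(b.0 + (0 + 0)) :: —a→ m1, —b→ m2, —c→ m3
  m1 = b.0 :: —b→ m3
  m2 = b.0 + (0 + 0) :: —b→ m3
  m3 = 0 :: (no moves)
LTS(Q): 4 reachable states
  n0 = a.b.0 + (c.0 + (0 + 0)) + b.(0 + b.0 + (0 + 0)) :: —a→ n1, —b→ n2, —c→ n3
  n1 = b.0 :: —b→ n3
  n2 = 0 + b.0 + (0 + 0) :: —b→ n3
  n3 = 0 :: (no moves)
Coarsest stable partition (strong bisimilarity classes):
  B0 = {m0, n0}
  B1 = {m1, m2, n1, n2}
  B2 = {m3, n3}
m0 ∈ B0, n0 ∈ B0 → same block

YES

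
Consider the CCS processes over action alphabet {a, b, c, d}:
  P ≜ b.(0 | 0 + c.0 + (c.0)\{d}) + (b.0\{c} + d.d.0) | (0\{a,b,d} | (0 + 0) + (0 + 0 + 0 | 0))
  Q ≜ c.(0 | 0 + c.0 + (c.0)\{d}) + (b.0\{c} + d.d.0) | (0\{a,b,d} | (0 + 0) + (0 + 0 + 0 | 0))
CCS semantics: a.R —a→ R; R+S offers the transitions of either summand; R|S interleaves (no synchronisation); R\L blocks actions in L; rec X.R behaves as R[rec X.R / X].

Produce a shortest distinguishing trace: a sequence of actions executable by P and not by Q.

bc

LTS(P): 7 reachable states
  s0 = b.(0 | 0 + c.0 + (c.0)\{d}) + (b.0\{c} + d.d.0) | (0\{a,b,d} | (0 + 0) + (0 + 0 + 0 | 0)) has moves =b=> s1, =b=> s2, =d=> s3
  s1 = 0 | 0 + c.0 + (c.0)\{d} has moves =c=> s4, =c=> s5
  s2 = 0\{c} | (0\{a,b,d} | (0 + 0) + (0 + 0 + 0 | 0)) has moves stopped
  s3 = d.0 | (0\{a,b,d} | (0 + 0) + (0 + 0 + 0 | 0)) has moves =d=> s6
  s4 = 0 has moves stopped
  s5 = 0\{d} has moves stopped
  s6 = 0 | (0\{a,b,d} | (0 + 0) + (0 + 0 + 0 | 0)) has moves stopped
LTS(Q): 7 reachable states
  t0 = c.(0 | 0 + c.0 + (c.0)\{d}) + (b.0\{c} + d.d.0) | (0\{a,b,d} | (0 + 0) + (0 + 0 + 0 | 0)) has moves =b=> t1, =c=> t2, =d=> t3
  t1 = 0\{c} | (0\{a,b,d} | (0 + 0) + (0 + 0 + 0 | 0)) has moves stopped
  t2 = 0 | 0 + c.0 + (c.0)\{d} has moves =c=> t4, =c=> t5
  t3 = d.0 | (0\{a,b,d} | (0 + 0) + (0 + 0 + 0 | 0)) has moves =d=> t6
  t4 = 0 has moves stopped
  t5 = 0\{d} has moves stopped
  t6 = 0 | (0\{a,b,d} | (0 + 0) + (0 + 0 + 0 | 0)) has moves stopped
Run σ = ⟨bc⟩ on P: start {s0}
  after b @ step 1: {s1, s2}
  after c @ step 2: {s4, s5}
  ✓ P
Run σ = ⟨bc⟩ on Q: start {t0}
  after b @ step 1: {t1}
  after c @ step 2: no successor for Q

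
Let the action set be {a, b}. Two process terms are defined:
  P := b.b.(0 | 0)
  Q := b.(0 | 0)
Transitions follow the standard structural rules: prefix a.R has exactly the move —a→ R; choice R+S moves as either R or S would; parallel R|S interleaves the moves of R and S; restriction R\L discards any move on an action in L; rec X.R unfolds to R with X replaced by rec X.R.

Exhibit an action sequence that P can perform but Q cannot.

P's transition system — 3 states:
  p0 = b.b.(0 | 0) ⊢ =b=> p1
  p1 = b.(0 | 0) ⊢ =b=> p2
  p2 = 0 | 0 ⊢ (no moves)
Q's transition system — 2 states:
  q0 = b.(0 | 0) ⊢ =b=> q1
  q1 = 0 | 0 ⊢ (no moves)
Trace ⟨bb⟩ through P, begin at {p0}:
  after b @ step 1: {p1}
  after b @ step 2: {p2}
  ✓ P
Trace ⟨bb⟩ through Q, begin at {q0}:
  after b @ step 1: {q1}
  after b @ step 2: ∅ (Q stuck)

bb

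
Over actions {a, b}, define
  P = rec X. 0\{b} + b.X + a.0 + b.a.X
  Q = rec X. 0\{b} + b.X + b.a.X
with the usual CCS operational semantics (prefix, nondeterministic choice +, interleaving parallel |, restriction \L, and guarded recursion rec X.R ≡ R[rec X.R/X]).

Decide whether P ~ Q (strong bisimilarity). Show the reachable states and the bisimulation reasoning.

LTS(P): 3 reachable states
  p0 = rec X. 0\{b} + b.X + a.0 + b.a.X has moves —a→ p1, —b→ p0, —b→ p2
  p1 = 0 has moves deadlocked
  p2 = a.(rec X. 0\{b} + b.X + a.0 + b.a.X) has moves —a→ p0
LTS(Q): 2 reachable states
  q0 = rec X. 0\{b} + b.X + b.a.X has moves —b→ q0, —b→ q1
  q1 = a.(rec X. 0\{b} + b.X + b.a.X) has moves —a→ q0
Bisimilarity quotient blocks:
  B0 = {p0}
  B1 = {p1}
  B2 = {p2}
  B3 = {q0}
  B4 = {q1}
p0 ∈ B0, q0 ∈ B3 → different blocks

P ≁ Q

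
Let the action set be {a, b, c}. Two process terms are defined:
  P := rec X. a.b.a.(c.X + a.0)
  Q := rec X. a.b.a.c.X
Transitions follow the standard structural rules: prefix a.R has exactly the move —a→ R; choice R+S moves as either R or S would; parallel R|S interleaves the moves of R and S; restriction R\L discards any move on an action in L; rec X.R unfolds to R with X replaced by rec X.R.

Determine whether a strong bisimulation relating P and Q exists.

P's transition system — 5 states:
  m0 = rec X. a.b.a.(c.X + a.0) ⊢ -a-> m1
  m1 = b.a.(c.(rec X. a.b.a.(c.X + a.0)) + a.0) ⊢ -b-> m2
  m2 = a.(c.(rec X. a.b.a.(c.X + a.0)) + a.0) ⊢ -a-> m3
  m3 = c.(rec X. a.b.a.(c.X + a.0)) + a.0 ⊢ -a-> m4, -c-> m0
  m4 = 0 ⊢ ·
Q's transition system — 4 states:
  n0 = rec X. a.b.a.c.X ⊢ -a-> n1
  n1 = b.a.c.(rec X. a.b.a.c.X) ⊢ -b-> n2
  n2 = a.c.(rec X. a.b.a.c.X) ⊢ -a-> n3
  n3 = c.(rec X. a.b.a.c.X) ⊢ -c-> n0
Coarsest stable partition (strong bisimilarity classes):
  B0 = {m0}
  B1 = {m1}
  B2 = {m2}
  B3 = {m3}
  B4 = {m4}
  B5 = {n0}
  B6 = {n1}
  B7 = {n2}
  B8 = {n3}
m0 ∈ B0, n0 ∈ B5 → different blocks

NO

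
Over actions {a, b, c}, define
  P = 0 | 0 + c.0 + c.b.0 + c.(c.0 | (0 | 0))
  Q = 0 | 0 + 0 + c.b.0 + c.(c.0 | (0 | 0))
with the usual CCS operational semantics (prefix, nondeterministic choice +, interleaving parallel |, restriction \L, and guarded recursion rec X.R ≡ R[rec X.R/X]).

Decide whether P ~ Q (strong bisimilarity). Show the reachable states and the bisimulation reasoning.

LTS(P): 5 reachable states
  u0 = 0 | 0 + c.0 + c.b.0 + c.(c.0 | (0 | 0)) :: =c=> u1, =c=> u2, =c=> u3
  u1 = 0 :: (no moves)
  u2 = b.0 :: =b=> u1
  u3 = c.0 | (0 | 0) :: =c=> u4
  u4 = 0 | (0 | 0) :: (no moves)
LTS(Q): 5 reachable states
  v0 = 0 | 0 + 0 + c.b.0 + c.(c.0 | (0 | 0)) :: =c=> v1, =c=> v2
  v1 = b.0 :: =b=> v3
  v2 = c.0 | (0 | 0) :: =c=> v4
  v3 = 0 :: (no moves)
  v4 = 0 | (0 | 0) :: (no moves)
Partition-refinement fixed point:
  B0 = {u0}
  B1 = {u3, v2}
  B2 = {u1, u4, v3, v4}
  B3 = {u2, v1}
  B4 = {v0}
u0 ∈ B0, v0 ∈ B4 → different blocks

P ≁ Q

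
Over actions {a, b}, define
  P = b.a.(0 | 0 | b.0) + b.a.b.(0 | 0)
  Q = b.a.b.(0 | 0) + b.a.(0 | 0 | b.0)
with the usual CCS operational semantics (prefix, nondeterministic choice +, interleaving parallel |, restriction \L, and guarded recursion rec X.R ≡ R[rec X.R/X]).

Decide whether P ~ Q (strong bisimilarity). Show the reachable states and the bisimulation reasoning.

P's transition system — 7 states:
  s0 = b.a.(0 | 0 | b.0) + b.a.b.(0 | 0) :: =b=> s1, =b=> s2
  s1 = a.(0 | 0 | b.0) :: =a=> s3
  s2 = a.b.(0 | 0) :: =a=> s4
  s3 = 0 | 0 | b.0 :: =b=> s5
  s4 = b.(0 | 0) :: =b=> s6
  s5 = 0 | 0 | 0 :: ·
  s6 = 0 | 0 :: ·
Q's transition system — 7 states:
  t0 = b.a.b.(0 | 0) + b.a.(0 | 0 | b.0) :: =b=> t1, =b=> t2
  t1 = a.(0 | 0 | b.0) :: =a=> t3
  t2 = a.b.(0 | 0) :: =a=> t4
  t3 = 0 | 0 | b.0 :: =b=> t5
  t4 = b.(0 | 0) :: =b=> t6
  t5 = 0 | 0 | 0 :: ·
  t6 = 0 | 0 :: ·
Bisimilarity quotient blocks:
  B0 = {s0, t0}
  B1 = {s1, s2, t1, t2}
  B2 = {s3, s4, t3, t4}
  B3 = {s5, s6, t5, t6}
s0 ∈ B0, t0 ∈ B0 → same block

bisimilar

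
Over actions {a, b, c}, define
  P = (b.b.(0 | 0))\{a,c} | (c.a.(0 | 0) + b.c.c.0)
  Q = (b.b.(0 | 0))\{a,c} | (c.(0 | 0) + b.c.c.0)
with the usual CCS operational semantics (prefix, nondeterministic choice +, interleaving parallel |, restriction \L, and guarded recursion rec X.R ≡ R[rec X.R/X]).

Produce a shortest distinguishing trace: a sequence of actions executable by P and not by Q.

P's transition system — 18 states:
  m0 = (b.b.(0 | 0))\{a,c} | (c.a.(0 | 0) + b.c.c.0) ⊢ ··b··> m1, ··b··> m2, ··c··> m3
  m1 = (b.(0 | 0))\{a,c} | (c.a.(0 | 0) + b.c.c.0) ⊢ ··b··> m4, ··b··> m5, ··c··> m6
  m2 = (b.b.(0 | 0))\{a,c} | c.c.0 ⊢ ··b··> m5, ··c··> m7
  m3 = (b.b.(0 | 0))\{a,c} | a.(0 | 0) ⊢ ··a··> m8, ··b··> m6
  m4 = (0 | 0)\{a,c} | (c.a.(0 | 0) + b.c.c.0) ⊢ ··b··> m9, ··c··> m10
  m5 = (b.(0 | 0))\{a,c} | c.c.0 ⊢ ··b··> m9, ··c··> m11
  m6 = (b.(0 | 0))\{a,c} | a.(0 | 0) ⊢ ··a··> m12, ··b··> m10
  m7 = (b.b.(0 | 0))\{a,c} | c.0 ⊢ ··b··> m11, ··c··> m13
  m8 = (b.b.(0 | 0))\{a,c} | (0 | 0) ⊢ ··b··> m12
  m9 = (0 | 0)\{a,c} | c.c.0 ⊢ ··c··> m14
  m10 = (0 | 0)\{a,c} | a.(0 | 0) ⊢ ··a··> m15
  m11 = (b.(0 | 0))\{a,c} | c.0 ⊢ ··b··> m14, ··c··> m16
  m12 = (b.(0 | 0))\{a,c} | (0 | 0) ⊢ ··b··> m15
  m13 = (b.b.(0 | 0))\{a,c} | 0 ⊢ ··b··> m16
  m14 = (0 | 0)\{a,c} | c.0 ⊢ ··c··> m17
  m15 = (0 | 0)\{a,c} | (0 | 0) ⊢ ·
  m16 = (b.(0 | 0))\{a,c} | 0 ⊢ ··b··> m17
  m17 = (0 | 0)\{a,c} | 0 ⊢ ·
Q's transition system — 15 states:
  n0 = (b.b.(0 | 0))\{a,c} | (c.(0 | 0) + b.c.c.0) ⊢ ··b··> n1, ··b··> n2, ··c··> n3
  n1 = (b.(0 | 0))\{a,c} | (c.(0 | 0) + b.c.c.0) ⊢ ··b··> n4, ··b··> n5, ··c··> n6
  n2 = (b.b.(0 | 0))\{a,c} | c.c.0 ⊢ ··b··> n5, ··c··> n7
  n3 = (b.b.(0 | 0))\{a,c} | (0 | 0) ⊢ ··b··> n6
  n4 = (0 | 0)\{a,c} | (c.(0 | 0) + b.c.c.0) ⊢ ··b··> n8, ··c··> n9
  n5 = (b.(0 | 0))\{a,c} | c.c.0 ⊢ ··b··> n8, ··c··> n10
  n6 = (b.(0 | 0))\{a,c} | (0 | 0) ⊢ ··b··> n9
  n7 = (b.b.(0 | 0))\{a,c} | c.0 ⊢ ··b··> n10, ··c··> n11
  n8 = (0 | 0)\{a,c} | c.c.0 ⊢ ··c··> n12
  n9 = (0 | 0)\{a,c} | (0 | 0) ⊢ ·
  n10 = (b.(0 | 0))\{a,c} | c.0 ⊢ ··b··> n12, ··c··> n13
  n11 = (b.b.(0 | 0))\{a,c} | 0 ⊢ ··b··> n13
  n12 = (0 | 0)\{a,c} | c.0 ⊢ ··c··> n14
  n13 = (b.(0 | 0))\{a,c} | 0 ⊢ ··b··> n14
  n14 = (0 | 0)\{a,c} | 0 ⊢ ·
Trace ⟨ca⟩ through P, begin at {m0}:
  [1] c ⇒ {m3}
  [2] a ⇒ {m8}
  — P admits the full trace.
Trace ⟨ca⟩ through Q, begin at {n0}:
  [1] c ⇒ {n3}
  [2] a ⇒ ∅ (Q stuck)

ca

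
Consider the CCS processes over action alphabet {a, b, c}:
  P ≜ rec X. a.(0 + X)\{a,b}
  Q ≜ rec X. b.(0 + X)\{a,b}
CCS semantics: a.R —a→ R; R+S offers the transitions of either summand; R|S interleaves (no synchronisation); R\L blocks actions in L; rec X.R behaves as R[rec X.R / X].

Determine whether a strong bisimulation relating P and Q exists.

not bisimilar

LTS(P): 2 reachable states
  p0 = rec X. a.(0 + X)\{a,b} :: -a-> p1
  p1 = (0 + (rec X. a.(0 + X)\{a,b}))\{a,b} :: ∅
LTS(Q): 2 reachable states
  q0 = rec X. b.(0 + X)\{a,b} :: -b-> q1
  q1 = (0 + (rec X. b.(0 + X)\{a,b}))\{a,b} :: ∅
Coarsest stable partition (strong bisimilarity classes):
  B0 = {p0}
  B1 = {p1, q1}
  B2 = {q0}
p0 ∈ B0, q0 ∈ B2 → different blocks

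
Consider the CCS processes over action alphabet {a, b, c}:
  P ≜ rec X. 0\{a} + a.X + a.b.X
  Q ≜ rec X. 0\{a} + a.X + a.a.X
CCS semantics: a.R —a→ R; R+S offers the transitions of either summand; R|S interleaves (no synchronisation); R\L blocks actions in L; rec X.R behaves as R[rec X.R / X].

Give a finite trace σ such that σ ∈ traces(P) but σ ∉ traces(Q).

ab

P's transition system — 2 states:
  u0 = rec X. 0\{a} + a.X + a.b.X → =a=> u0, =a=> u1
  u1 = b.(rec X. 0\{a} + a.X + a.b.X) → =b=> u0
Q's transition system — 2 states:
  v0 = rec X. 0\{a} + a.X + a.a.X → =a=> v0, =a=> v1
  v1 = a.(rec X. 0\{a} + a.X + a.a.X) → =a=> v0
Run σ = ⟨ab⟩ on P: start {u0}
  after a @ step 1: {u0, u1}
  after b @ step 2: {u0}
  ✓ P
Run σ = ⟨ab⟩ on Q: start {v0}
  after a @ step 1: {v0, v1}
  after b @ step 2: ∅ (Q stuck)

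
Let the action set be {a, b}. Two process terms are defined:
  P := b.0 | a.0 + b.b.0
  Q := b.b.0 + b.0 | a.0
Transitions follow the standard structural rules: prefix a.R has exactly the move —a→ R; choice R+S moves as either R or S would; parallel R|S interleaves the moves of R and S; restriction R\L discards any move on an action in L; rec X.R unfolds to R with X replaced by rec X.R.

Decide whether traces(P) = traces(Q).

trace-equivalent

P's transition system — 6 states:
  p0 = b.0 | a.0 + b.b.0 → ··a··> p1, ··b··> p2, ··b··> p3
  p1 = b.0 | 0 → ··b··> p4
  p2 = 0 | a.0 → ··a··> p4
  p3 = b.0 → ··b··> p5
  p4 = 0 | 0 → (no moves)
  p5 = 0 → (no moves)
Q's transition system — 6 states:
  q0 = b.b.0 + b.0 | a.0 → ··a··> q1, ··b··> q2, ··b··> q3
  q1 = b.0 | 0 → ··b··> q4
  q2 = 0 | a.0 → ··a··> q4
  q3 = b.0 → ··b··> q5
  q4 = 0 | 0 → (no moves)
  q5 = 0 → (no moves)
Coarsest stable partition (strong bisimilarity classes):
  B0 = {p0, q0}
  B1 = {p2, q2}
  B2 = {p4, p5, q4, q5}
  B3 = {p1, p3, q1, q3}
p0 ∈ B0, q0 ∈ B0 → same block
Bisimilar ⇒ trace-equivalent.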